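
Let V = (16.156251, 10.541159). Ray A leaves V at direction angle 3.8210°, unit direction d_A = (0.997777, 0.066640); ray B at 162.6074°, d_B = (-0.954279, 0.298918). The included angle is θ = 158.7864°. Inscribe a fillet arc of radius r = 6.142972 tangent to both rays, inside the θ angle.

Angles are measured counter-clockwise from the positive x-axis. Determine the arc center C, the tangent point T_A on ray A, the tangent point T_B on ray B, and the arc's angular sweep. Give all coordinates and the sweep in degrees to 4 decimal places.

center=(16.8947,16.7471) T_A=(17.3041,10.6178) T_B=(15.0585,10.8850) sweep=21.2136

bisector direction at 83.2142° = (0.118158,0.992995)
center distance |VC| = r/sin(θ/2) = 6.142972/sin(79.3932°) = 6.249758
C = V + |VC|·bis = (16.8947,16.7471)
T_A = V + ((C−V)·d_A)·d_A = V + 1.1504·d_A = (17.3041,10.6178)
T_B = V + ((C−V)·d_B)·d_B = V + 1.1504·d_B = (15.0585,10.8850)
sweep = 180° − θ = 21.2136°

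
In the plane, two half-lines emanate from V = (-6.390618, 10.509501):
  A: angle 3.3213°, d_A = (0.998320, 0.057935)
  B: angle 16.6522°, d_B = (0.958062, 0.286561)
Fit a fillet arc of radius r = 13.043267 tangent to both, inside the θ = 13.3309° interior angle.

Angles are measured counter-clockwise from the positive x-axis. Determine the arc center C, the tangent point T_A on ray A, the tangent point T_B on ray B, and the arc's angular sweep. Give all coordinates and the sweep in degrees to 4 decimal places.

center=(104.2791,29.9972) T_A=(105.0347,16.9758) T_B=(100.5414,42.4934) sweep=166.6691

bisector direction at 9.9868° = (0.984848,0.173420)
center distance |VC| = r/sin(θ/2) = 13.043267/sin(6.6654°) = 112.372380
C = V + |VC|·bis = (104.2791,29.9972)
T_A = V + ((C−V)·d_A)·d_A = V + 111.6128·d_A = (105.0347,16.9758)
T_B = V + ((C−V)·d_B)·d_B = V + 111.6128·d_B = (100.5414,42.4934)
sweep = 180° − θ = 166.6691°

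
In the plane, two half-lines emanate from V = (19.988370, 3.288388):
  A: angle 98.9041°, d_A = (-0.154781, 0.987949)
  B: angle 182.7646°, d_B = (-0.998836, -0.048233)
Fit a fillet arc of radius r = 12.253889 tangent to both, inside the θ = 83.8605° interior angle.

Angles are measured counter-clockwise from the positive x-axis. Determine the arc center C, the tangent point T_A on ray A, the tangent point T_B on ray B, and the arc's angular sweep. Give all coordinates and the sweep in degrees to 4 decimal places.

center=(5.7705,14.8700) T_A=(17.8767,16.7667) T_B=(6.3616,2.6304) sweep=96.1395

bisector direction at 140.8344° = (-0.775323,0.631565)
center distance |VC| = r/sin(θ/2) = 12.253889/sin(41.9303°) = 18.337957
C = V + |VC|·bis = (5.7705,14.8700)
T_A = V + ((C−V)·d_A)·d_A = V + 13.6427·d_A = (17.8767,16.7667)
T_B = V + ((C−V)·d_B)·d_B = V + 13.6427·d_B = (6.3616,2.6304)
sweep = 180° − θ = 96.1395°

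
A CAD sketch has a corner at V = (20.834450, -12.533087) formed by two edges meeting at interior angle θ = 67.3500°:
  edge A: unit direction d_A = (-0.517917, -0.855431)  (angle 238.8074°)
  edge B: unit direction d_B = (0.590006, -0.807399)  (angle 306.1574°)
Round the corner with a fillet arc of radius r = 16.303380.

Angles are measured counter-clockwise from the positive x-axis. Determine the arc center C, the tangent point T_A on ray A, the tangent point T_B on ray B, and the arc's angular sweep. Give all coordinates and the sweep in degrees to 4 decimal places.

center=(22.1080,-41.9084) T_A=(8.1615,-33.4646) T_B=(35.2713,-32.2893) sweep=112.6500

bisector direction at 272.4824° = (0.043312,-0.999062)
center distance |VC| = r/sin(θ/2) = 16.303380/sin(33.6750°) = 29.402936
C = V + |VC|·bis = (22.1080,-41.9084)
T_A = V + ((C−V)·d_A)·d_A = V + 24.4690·d_A = (8.1615,-33.4646)
T_B = V + ((C−V)·d_B)·d_B = V + 24.4690·d_B = (35.2713,-32.2893)
sweep = 180° − θ = 112.6500°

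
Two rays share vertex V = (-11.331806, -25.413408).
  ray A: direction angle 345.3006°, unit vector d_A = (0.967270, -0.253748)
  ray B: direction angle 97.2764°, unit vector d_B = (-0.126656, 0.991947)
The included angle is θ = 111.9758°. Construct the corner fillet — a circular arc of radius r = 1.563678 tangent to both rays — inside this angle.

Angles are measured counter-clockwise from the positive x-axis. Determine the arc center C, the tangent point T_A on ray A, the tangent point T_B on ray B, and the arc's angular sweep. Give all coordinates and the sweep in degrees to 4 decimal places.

center=(-9.9144,-24.1687) T_A=(-10.3111,-25.6812) T_B=(-11.4655,-24.3667) sweep=68.0242

bisector direction at 41.2885° = (0.751397,0.659851)
center distance |VC| = r/sin(θ/2) = 1.563678/sin(55.9879°) = 1.886405
C = V + |VC|·bis = (-9.9144,-24.1687)
T_A = V + ((C−V)·d_A)·d_A = V + 1.0552·d_A = (-10.3111,-25.6812)
T_B = V + ((C−V)·d_B)·d_B = V + 1.0552·d_B = (-11.4655,-24.3667)
sweep = 180° − θ = 68.0242°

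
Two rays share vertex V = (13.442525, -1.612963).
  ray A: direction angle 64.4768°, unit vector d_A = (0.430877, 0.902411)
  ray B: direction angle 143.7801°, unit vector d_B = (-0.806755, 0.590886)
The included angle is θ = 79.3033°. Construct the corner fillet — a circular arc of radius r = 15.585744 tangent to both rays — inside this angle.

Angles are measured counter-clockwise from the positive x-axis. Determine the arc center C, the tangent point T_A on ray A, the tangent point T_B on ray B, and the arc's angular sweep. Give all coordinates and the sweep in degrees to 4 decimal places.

center=(7.4806,22.0728) T_A=(21.5453,15.3572) T_B=(-1.7288,9.4989) sweep=100.6967

bisector direction at 104.1285° = (-0.244097,0.969751)
center distance |VC| = r/sin(θ/2) = 15.585744/sin(39.6516°) = 24.424536
C = V + |VC|·bis = (7.4806,22.0728)
T_A = V + ((C−V)·d_A)·d_A = V + 18.8054·d_A = (21.5453,15.3572)
T_B = V + ((C−V)·d_B)·d_B = V + 18.8054·d_B = (-1.7288,9.4989)
sweep = 180° − θ = 100.6967°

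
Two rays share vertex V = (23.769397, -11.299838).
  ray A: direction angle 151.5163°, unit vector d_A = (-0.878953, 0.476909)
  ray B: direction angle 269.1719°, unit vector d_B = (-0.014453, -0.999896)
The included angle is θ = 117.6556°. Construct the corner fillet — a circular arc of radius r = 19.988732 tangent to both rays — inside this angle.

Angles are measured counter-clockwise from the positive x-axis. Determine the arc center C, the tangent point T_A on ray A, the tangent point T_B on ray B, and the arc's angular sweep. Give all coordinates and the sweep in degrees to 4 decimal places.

bisector direction at 210.3441° = (-0.863007,-0.505192)
center distance |VC| = r/sin(θ/2) = 19.988732/sin(58.8278°) = 23.361816
C = V + |VC|·bis = (3.6080,-23.1020)
T_A = V + ((C−V)·d_A)·d_A = V + 12.0924·d_A = (13.1408,-5.5329)
T_B = V + ((C−V)·d_B)·d_B = V + 12.0924·d_B = (23.5946,-23.3909)
sweep = 180° − θ = 62.3444°

center=(3.6080,-23.1020) T_A=(13.1408,-5.5329) T_B=(23.5946,-23.3909) sweep=62.3444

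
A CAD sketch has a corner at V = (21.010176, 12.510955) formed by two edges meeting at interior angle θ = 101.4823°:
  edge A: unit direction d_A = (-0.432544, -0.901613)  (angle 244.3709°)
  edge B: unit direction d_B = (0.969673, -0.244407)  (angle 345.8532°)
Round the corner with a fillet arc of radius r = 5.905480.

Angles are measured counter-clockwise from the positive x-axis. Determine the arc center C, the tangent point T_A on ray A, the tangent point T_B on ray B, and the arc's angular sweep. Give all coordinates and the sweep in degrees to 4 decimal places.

bisector direction at 295.1121° = (0.424390,-0.905480)
center distance |VC| = r/sin(θ/2) = 5.905480/sin(50.7411°) = 7.626913
C = V + |VC|·bis = (24.2470,5.6049)
T_A = V + ((C−V)·d_A)·d_A = V + 4.8265·d_A = (18.9225,8.1593)
T_B = V + ((C−V)·d_B)·d_B = V + 4.8265·d_B = (25.6903,11.3313)
sweep = 180° − θ = 78.5177°

center=(24.2470,5.6049) T_A=(18.9225,8.1593) T_B=(25.6903,11.3313) sweep=78.5177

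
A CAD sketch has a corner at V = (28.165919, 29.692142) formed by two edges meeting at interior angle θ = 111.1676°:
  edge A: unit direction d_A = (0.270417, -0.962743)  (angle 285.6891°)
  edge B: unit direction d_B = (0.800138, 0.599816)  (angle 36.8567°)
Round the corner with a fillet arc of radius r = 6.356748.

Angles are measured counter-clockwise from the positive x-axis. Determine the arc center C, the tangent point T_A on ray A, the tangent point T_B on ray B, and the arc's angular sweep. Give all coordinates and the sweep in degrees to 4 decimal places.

bisector direction at 341.2729° = (0.947059,-0.321061)
center distance |VC| = r/sin(θ/2) = 6.356748/sin(55.5838°) = 7.705581
C = V + |VC|·bis = (35.4636,27.2182)
T_A = V + ((C−V)·d_A)·d_A = V + 4.3552·d_A = (29.3436,25.4992)
T_B = V + ((C−V)·d_B)·d_B = V + 4.3552·d_B = (31.6507,32.3045)
sweep = 180° − θ = 68.8324°

center=(35.4636,27.2182) T_A=(29.3436,25.4992) T_B=(31.6507,32.3045) sweep=68.8324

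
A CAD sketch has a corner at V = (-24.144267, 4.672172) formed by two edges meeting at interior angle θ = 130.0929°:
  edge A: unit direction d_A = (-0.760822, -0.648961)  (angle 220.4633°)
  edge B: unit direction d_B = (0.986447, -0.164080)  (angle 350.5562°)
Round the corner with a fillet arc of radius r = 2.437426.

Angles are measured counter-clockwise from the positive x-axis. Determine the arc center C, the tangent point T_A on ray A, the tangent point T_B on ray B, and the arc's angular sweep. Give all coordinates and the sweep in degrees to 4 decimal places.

center=(-23.4254,2.0817) T_A=(-25.0072,3.9361) T_B=(-23.0255,4.4861) sweep=49.9071

bisector direction at 285.5097° = (0.267402,-0.963585)
center distance |VC| = r/sin(θ/2) = 2.437426/sin(65.0464°) = 2.688387
C = V + |VC|·bis = (-23.4254,2.0817)
T_A = V + ((C−V)·d_A)·d_A = V + 1.1342·d_A = (-25.0072,3.9361)
T_B = V + ((C−V)·d_B)·d_B = V + 1.1342·d_B = (-23.0255,4.4861)
sweep = 180° − θ = 49.9071°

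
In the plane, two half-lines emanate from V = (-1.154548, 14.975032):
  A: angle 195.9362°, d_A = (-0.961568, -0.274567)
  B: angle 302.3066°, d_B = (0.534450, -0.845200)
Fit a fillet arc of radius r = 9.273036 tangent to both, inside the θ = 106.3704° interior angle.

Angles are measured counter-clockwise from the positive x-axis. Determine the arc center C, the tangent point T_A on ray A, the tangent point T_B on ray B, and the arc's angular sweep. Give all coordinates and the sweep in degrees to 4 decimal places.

center=(-5.2826,4.1526) T_A=(-7.8287,13.0693) T_B=(2.5550,9.1086) sweep=73.6296

bisector direction at 249.1214° = (-0.356389,-0.934338)
center distance |VC| = r/sin(θ/2) = 9.273036/sin(53.1852°) = 11.582946
C = V + |VC|·bis = (-5.2826,4.1526)
T_A = V + ((C−V)·d_A)·d_A = V + 6.9409·d_A = (-7.8287,13.0693)
T_B = V + ((C−V)·d_B)·d_B = V + 6.9409·d_B = (2.5550,9.1086)
sweep = 180° − θ = 73.6296°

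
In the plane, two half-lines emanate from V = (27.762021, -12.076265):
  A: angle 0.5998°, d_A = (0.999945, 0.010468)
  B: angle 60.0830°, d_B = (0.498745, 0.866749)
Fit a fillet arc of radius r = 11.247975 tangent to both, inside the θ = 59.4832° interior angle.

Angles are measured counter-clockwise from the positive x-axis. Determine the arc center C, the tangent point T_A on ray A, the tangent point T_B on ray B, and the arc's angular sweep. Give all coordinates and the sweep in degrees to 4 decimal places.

bisector direction at 30.3414° = (0.863031,0.505151)
center distance |VC| = r/sin(θ/2) = 11.247975/sin(29.7416°) = 22.673291
C = V + |VC|·bis = (47.3298,-0.6228)
T_A = V + ((C−V)·d_A)·d_A = V + 19.6866·d_A = (47.4475,-11.8702)
T_B = V + ((C−V)·d_B)·d_B = V + 19.6866·d_B = (37.5806,4.9870)
sweep = 180° − θ = 120.5168°

center=(47.3298,-0.6228) T_A=(47.4475,-11.8702) T_B=(37.5806,4.9870) sweep=120.5168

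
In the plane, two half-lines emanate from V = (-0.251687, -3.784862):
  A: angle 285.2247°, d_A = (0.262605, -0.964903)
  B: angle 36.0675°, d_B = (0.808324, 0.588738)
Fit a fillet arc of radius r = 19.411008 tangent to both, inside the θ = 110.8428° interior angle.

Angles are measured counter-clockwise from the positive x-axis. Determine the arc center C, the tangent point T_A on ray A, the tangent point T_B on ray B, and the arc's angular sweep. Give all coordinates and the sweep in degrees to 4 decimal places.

center=(21.9917,-11.5979) T_A=(3.2620,-16.6953) T_B=(10.5637,4.0925) sweep=69.1572

bisector direction at 340.6461° = (0.943490,-0.331402)
center distance |VC| = r/sin(θ/2) = 19.411008/sin(55.4214°) = 23.575692
C = V + |VC|·bis = (21.9917,-11.5979)
T_A = V + ((C−V)·d_A)·d_A = V + 13.3801·d_A = (3.2620,-16.6953)
T_B = V + ((C−V)·d_B)·d_B = V + 13.3801·d_B = (10.5637,4.0925)
sweep = 180° − θ = 69.1572°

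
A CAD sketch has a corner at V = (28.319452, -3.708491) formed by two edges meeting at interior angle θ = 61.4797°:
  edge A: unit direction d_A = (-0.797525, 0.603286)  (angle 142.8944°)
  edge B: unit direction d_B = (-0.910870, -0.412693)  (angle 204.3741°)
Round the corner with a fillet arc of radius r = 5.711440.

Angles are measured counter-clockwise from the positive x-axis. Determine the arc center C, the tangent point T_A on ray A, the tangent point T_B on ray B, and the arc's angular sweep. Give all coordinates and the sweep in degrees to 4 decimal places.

bisector direction at 173.6343° = (-0.993834,0.110875)
center distance |VC| = r/sin(θ/2) = 5.711440/sin(30.7399°) = 11.173907
C = V + |VC|·bis = (17.2144,-2.4696)
T_A = V + ((C−V)·d_A)·d_A = V + 9.6039·d_A = (20.6601,2.0854)
T_B = V + ((C−V)·d_B)·d_B = V + 9.6039·d_B = (19.5715,-7.6720)
sweep = 180° − θ = 118.5203°

center=(17.2144,-2.4696) T_A=(20.6601,2.0854) T_B=(19.5715,-7.6720) sweep=118.5203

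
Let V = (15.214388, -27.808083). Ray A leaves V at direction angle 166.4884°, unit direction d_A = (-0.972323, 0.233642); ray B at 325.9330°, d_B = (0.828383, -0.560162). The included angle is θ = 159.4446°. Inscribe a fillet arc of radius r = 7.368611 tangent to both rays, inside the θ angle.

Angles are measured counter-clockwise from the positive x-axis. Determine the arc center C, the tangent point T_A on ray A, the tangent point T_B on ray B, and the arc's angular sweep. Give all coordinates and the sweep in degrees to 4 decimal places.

bisector direction at 246.2107° = (-0.403374,-0.915035)
center distance |VC| = r/sin(θ/2) = 7.368611/sin(79.7223°) = 7.488772
C = V + |VC|·bis = (12.1936,-34.6606)
T_A = V + ((C−V)·d_A)·d_A = V + 1.3361·d_A = (13.9152,-27.4959)
T_B = V + ((C−V)·d_B)·d_B = V + 1.3361·d_B = (16.3212,-28.5565)
sweep = 180° − θ = 20.5554°

center=(12.1936,-34.6606) T_A=(13.9152,-27.4959) T_B=(16.3212,-28.5565) sweep=20.5554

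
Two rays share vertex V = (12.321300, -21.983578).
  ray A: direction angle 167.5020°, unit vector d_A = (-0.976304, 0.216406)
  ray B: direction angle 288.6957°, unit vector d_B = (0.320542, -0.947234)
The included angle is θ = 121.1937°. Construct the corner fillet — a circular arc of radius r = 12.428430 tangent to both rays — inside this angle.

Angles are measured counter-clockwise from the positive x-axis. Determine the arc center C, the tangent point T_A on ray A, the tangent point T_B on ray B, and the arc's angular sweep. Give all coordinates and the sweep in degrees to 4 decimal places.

bisector direction at 228.0989° = (-0.667847,-0.744298)
center distance |VC| = r/sin(θ/2) = 12.428430/sin(60.5969°) = 14.266090
C = V + |VC|·bis = (2.7937,-32.6018)
T_A = V + ((C−V)·d_A)·d_A = V + 7.0040·d_A = (5.4833,-20.4679)
T_B = V + ((C−V)·d_B)·d_B = V + 7.0040·d_B = (14.5664,-28.6180)
sweep = 180° − θ = 58.8063°

center=(2.7937,-32.6018) T_A=(5.4833,-20.4679) T_B=(14.5664,-28.6180) sweep=58.8063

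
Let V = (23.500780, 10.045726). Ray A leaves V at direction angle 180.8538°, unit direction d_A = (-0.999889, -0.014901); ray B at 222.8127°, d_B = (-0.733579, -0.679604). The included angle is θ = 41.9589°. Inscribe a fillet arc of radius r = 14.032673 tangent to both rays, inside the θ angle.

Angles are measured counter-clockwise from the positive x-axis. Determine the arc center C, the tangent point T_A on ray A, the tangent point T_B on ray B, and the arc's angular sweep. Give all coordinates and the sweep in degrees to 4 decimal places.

center=(-12.8816,-4.5307) T_A=(-13.0907,9.5004) T_B=(-3.3450,-14.8248) sweep=138.0411

bisector direction at 201.8333° = (-0.928270,-0.371907)
center distance |VC| = r/sin(θ/2) = 14.032673/sin(20.9794°) = 39.193789
C = V + |VC|·bis = (-12.8816,-4.5307)
T_A = V + ((C−V)·d_A)·d_A = V + 36.5956·d_A = (-13.0907,9.5004)
T_B = V + ((C−V)·d_B)·d_B = V + 36.5956·d_B = (-3.3450,-14.8248)
sweep = 180° − θ = 138.0411°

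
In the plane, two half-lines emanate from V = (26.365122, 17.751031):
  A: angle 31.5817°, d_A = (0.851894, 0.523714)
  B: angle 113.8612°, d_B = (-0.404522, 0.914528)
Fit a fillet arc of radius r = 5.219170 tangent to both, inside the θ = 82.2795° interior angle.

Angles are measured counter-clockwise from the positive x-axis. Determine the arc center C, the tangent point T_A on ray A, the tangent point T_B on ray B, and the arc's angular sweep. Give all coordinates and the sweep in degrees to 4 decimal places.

bisector direction at 72.7215° = (0.297017,0.954872)
center distance |VC| = r/sin(θ/2) = 5.219170/sin(41.1397°) = 7.933100
C = V + |VC|·bis = (28.7214,25.3261)
T_A = V + ((C−V)·d_A)·d_A = V + 5.9745·d_A = (31.4547,20.8799)
T_B = V + ((C−V)·d_B)·d_B = V + 5.9745·d_B = (23.9483,23.2149)
sweep = 180° − θ = 97.7205°

center=(28.7214,25.3261) T_A=(31.4547,20.8799) T_B=(23.9483,23.2149) sweep=97.7205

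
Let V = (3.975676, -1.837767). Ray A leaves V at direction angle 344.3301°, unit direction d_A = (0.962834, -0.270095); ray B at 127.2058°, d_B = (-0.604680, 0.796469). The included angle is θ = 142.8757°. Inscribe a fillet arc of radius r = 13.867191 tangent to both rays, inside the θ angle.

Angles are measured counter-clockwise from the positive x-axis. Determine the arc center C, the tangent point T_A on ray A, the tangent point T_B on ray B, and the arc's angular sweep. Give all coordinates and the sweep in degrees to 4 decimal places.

center=(12.2047,10.2563) T_A=(8.4592,-3.0955) T_B=(1.1599,1.8711) sweep=37.1243

bisector direction at 55.7680° = (0.562546,0.826766)
center distance |VC| = r/sin(θ/2) = 13.867191/sin(71.4378°) = 14.628164
C = V + |VC|·bis = (12.2047,10.2563)
T_A = V + ((C−V)·d_A)·d_A = V + 4.6566·d_A = (8.4592,-3.0955)
T_B = V + ((C−V)·d_B)·d_B = V + 4.6566·d_B = (1.1599,1.8711)
sweep = 180° − θ = 37.1243°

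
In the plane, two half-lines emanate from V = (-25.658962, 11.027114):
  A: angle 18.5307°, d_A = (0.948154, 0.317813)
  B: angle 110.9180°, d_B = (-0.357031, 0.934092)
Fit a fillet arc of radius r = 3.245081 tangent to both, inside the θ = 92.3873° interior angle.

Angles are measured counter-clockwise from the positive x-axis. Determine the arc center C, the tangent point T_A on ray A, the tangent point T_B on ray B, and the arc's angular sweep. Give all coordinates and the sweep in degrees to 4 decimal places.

bisector direction at 64.7243° = (0.426974,0.904264)
center distance |VC| = r/sin(θ/2) = 3.245081/sin(46.1936°) = 4.496543
C = V + |VC|·bis = (-23.7391,15.0932)
T_A = V + ((C−V)·d_A)·d_A = V + 3.1126·d_A = (-22.7077,12.0163)
T_B = V + ((C−V)·d_B)·d_B = V + 3.1126·d_B = (-26.7703,13.9346)
sweep = 180° − θ = 87.6127°

center=(-23.7391,15.0932) T_A=(-22.7077,12.0163) T_B=(-26.7703,13.9346) sweep=87.6127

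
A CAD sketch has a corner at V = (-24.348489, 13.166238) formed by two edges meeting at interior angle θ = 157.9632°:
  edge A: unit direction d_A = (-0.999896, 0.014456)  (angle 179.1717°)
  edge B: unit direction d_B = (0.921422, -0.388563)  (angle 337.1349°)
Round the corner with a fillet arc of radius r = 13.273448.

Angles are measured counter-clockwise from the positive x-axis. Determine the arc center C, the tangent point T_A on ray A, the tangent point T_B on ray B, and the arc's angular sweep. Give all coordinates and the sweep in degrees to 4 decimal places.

bisector direction at 258.1533° = (-0.205294,-0.978700)
center distance |VC| = r/sin(θ/2) = 13.273448/sin(78.9816°) = 13.522728
C = V + |VC|·bis = (-27.1246,-0.0685)
T_A = V + ((C−V)·d_A)·d_A = V + 2.5845·d_A = (-26.9327,13.2036)
T_B = V + ((C−V)·d_B)·d_B = V + 2.5845·d_B = (-21.9671,12.1620)
sweep = 180° − θ = 22.0368°

center=(-27.1246,-0.0685) T_A=(-26.9327,13.2036) T_B=(-21.9671,12.1620) sweep=22.0368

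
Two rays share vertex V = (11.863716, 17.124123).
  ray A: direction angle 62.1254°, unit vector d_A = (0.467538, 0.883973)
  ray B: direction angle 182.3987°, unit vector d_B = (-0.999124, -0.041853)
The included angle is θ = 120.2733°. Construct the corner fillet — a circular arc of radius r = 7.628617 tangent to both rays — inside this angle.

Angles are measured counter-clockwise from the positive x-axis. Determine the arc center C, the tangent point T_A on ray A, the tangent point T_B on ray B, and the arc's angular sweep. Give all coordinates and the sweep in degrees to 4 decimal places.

center=(7.1681,24.5627) T_A=(13.9116,20.9961) T_B=(7.4874,16.9408) sweep=59.7267

bisector direction at 122.2620° = (-0.533792,0.845616)
center distance |VC| = r/sin(θ/2) = 7.628617/sin(60.1367°) = 8.796680
C = V + |VC|·bis = (7.1681,24.5627)
T_A = V + ((C−V)·d_A)·d_A = V + 4.3802·d_A = (13.9116,20.9961)
T_B = V + ((C−V)·d_B)·d_B = V + 4.3802·d_B = (7.4874,16.9408)
sweep = 180° − θ = 59.7267°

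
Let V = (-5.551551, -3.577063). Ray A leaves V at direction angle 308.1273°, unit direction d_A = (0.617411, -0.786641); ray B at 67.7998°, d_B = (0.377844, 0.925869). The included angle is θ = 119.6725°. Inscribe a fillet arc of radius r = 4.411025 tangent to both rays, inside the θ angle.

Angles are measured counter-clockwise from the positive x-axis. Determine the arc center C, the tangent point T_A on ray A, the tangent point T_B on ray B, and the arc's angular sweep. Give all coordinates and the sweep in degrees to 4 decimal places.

center=(-0.4989,-2.8702) T_A=(-3.9688,-5.5937) T_B=(-4.5829,-1.2036) sweep=60.3275

bisector direction at 7.9635° = (0.990356,0.138543)
center distance |VC| = r/sin(θ/2) = 4.411025/sin(59.8362°) = 5.101852
C = V + |VC|·bis = (-0.4989,-2.8702)
T_A = V + ((C−V)·d_A)·d_A = V + 2.5635·d_A = (-3.9688,-5.5937)
T_B = V + ((C−V)·d_B)·d_B = V + 2.5635·d_B = (-4.5829,-1.2036)
sweep = 180° − θ = 60.3275°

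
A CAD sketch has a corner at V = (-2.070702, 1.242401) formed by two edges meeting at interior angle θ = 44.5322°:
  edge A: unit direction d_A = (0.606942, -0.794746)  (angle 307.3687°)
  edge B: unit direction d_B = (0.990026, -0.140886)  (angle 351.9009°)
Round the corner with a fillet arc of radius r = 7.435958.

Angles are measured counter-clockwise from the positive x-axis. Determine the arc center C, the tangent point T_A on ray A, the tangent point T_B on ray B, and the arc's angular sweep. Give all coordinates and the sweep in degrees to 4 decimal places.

center=(14.8619,-8.6781) T_A=(8.9522,-13.1913) T_B=(15.9095,-1.3163) sweep=135.4678

bisector direction at 329.6348° = (0.862821,-0.505510)
center distance |VC| = r/sin(θ/2) = 7.435958/sin(22.2661°) = 19.624671
C = V + |VC|·bis = (14.8619,-8.6781)
T_A = V + ((C−V)·d_A)·d_A = V + 18.1613·d_A = (8.9522,-13.1913)
T_B = V + ((C−V)·d_B)·d_B = V + 18.1613·d_B = (15.9095,-1.3163)
sweep = 180° − θ = 135.4678°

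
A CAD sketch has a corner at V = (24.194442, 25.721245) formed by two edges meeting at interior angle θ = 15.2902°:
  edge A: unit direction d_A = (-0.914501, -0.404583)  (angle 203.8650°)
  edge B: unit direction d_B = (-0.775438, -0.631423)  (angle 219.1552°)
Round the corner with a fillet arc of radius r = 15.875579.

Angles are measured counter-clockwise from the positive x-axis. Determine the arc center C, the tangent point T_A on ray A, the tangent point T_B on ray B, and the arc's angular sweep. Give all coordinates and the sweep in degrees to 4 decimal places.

center=(-77.5422,-36.6477) T_A=(-83.9652,-22.1295) T_B=(-67.5180,-48.9583) sweep=164.7098

bisector direction at 211.5101° = (-0.852548,-0.522649)
center distance |VC| = r/sin(θ/2) = 15.875579/sin(7.6451°) = 119.332436
C = V + |VC|·bis = (-77.5422,-36.6477)
T_A = V + ((C−V)·d_A)·d_A = V + 118.2717·d_A = (-83.9652,-22.1295)
T_B = V + ((C−V)·d_B)·d_B = V + 118.2717·d_B = (-67.5180,-48.9583)
sweep = 180° − θ = 164.7098°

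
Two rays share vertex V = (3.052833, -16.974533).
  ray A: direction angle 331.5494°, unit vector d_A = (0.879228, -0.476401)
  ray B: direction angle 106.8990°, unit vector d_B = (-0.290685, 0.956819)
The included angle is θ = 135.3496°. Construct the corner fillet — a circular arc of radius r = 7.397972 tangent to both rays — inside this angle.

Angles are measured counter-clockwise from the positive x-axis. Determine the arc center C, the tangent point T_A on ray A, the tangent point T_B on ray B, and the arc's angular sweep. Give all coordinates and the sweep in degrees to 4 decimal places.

bisector direction at 39.2242° = (0.774677,0.632357)
center distance |VC| = r/sin(θ/2) = 7.397972/sin(67.6748°) = 7.997438
C = V + |VC|·bis = (9.2483,-11.9173)
T_A = V + ((C−V)·d_A)·d_A = V + 3.0379·d_A = (5.7239,-18.4218)
T_B = V + ((C−V)·d_B)·d_B = V + 3.0379·d_B = (2.1698,-14.0678)
sweep = 180° − θ = 44.6504°

center=(9.2483,-11.9173) T_A=(5.7239,-18.4218) T_B=(2.1698,-14.0678) sweep=44.6504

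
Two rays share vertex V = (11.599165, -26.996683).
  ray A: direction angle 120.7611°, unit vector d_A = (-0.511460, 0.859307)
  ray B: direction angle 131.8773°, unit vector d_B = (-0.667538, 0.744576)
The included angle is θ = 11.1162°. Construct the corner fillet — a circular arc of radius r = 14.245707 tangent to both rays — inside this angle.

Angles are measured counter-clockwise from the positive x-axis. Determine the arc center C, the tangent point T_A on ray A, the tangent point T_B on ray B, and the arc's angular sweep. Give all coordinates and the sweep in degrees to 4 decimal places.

bisector direction at 126.3192° = (-0.592283,0.805730)
center distance |VC| = r/sin(θ/2) = 14.245707/sin(5.5581°) = 147.082717
C = V + |VC|·bis = (-75.5155,91.5123)
T_A = V + ((C−V)·d_A)·d_A = V + 146.3912·d_A = (-63.2740,98.7984)
T_B = V + ((C−V)·d_B)·d_B = V + 146.3912·d_B = (-86.1225,82.0027)
sweep = 180° − θ = 168.8838°

center=(-75.5155,91.5123) T_A=(-63.2740,98.7984) T_B=(-86.1225,82.0027) sweep=168.8838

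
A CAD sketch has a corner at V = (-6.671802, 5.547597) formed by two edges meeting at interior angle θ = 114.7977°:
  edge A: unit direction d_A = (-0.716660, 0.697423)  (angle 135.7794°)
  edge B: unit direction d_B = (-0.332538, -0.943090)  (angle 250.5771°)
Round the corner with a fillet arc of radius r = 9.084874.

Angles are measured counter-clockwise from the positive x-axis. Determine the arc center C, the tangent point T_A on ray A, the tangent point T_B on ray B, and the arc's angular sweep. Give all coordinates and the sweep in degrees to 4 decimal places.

bisector direction at 193.1783° = (-0.973666,-0.227981)
center distance |VC| = r/sin(θ/2) = 9.084874/sin(57.3989°) = 10.783981
C = V + |VC|·bis = (-17.1718,3.0891)
T_A = V + ((C−V)·d_A)·d_A = V + 5.8103·d_A = (-10.8358,9.5998)
T_B = V + ((C−V)·d_B)·d_B = V + 5.8103·d_B = (-8.6039,0.0680)
sweep = 180° − θ = 65.2023°

center=(-17.1718,3.0891) T_A=(-10.8358,9.5998) T_B=(-8.6039,0.0680) sweep=65.2023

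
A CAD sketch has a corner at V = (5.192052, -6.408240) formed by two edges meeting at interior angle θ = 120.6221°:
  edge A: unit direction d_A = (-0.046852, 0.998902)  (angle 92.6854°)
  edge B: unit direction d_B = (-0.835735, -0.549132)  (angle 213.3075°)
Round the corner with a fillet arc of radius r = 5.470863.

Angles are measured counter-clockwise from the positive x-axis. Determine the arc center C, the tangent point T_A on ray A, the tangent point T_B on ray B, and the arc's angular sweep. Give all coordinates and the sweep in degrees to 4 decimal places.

center=(-0.4189,-3.5489) T_A=(5.0459,-3.2925) T_B=(2.5853,-8.1211) sweep=59.3779

bisector direction at 152.9965° = (-0.890978,0.454046)
center distance |VC| = r/sin(θ/2) = 5.470863/sin(60.3111°) = 6.297563
C = V + |VC|·bis = (-0.4189,-3.5489)
T_A = V + ((C−V)·d_A)·d_A = V + 3.1191·d_A = (5.0459,-3.2925)
T_B = V + ((C−V)·d_B)·d_B = V + 3.1191·d_B = (2.5853,-8.1211)
sweep = 180° − θ = 59.3779°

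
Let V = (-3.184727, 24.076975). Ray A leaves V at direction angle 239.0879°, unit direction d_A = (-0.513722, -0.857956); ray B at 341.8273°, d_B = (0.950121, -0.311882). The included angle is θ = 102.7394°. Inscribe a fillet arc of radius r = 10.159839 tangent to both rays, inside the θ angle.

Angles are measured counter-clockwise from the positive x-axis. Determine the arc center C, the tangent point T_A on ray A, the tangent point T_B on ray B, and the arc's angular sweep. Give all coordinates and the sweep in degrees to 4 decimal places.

bisector direction at 290.4576° = (0.349514,-0.936931)
center distance |VC| = r/sin(θ/2) = 10.159839/sin(51.3697°) = 13.005586
C = V + |VC|·bis = (1.3609,11.8916)
T_A = V + ((C−V)·d_A)·d_A = V + 8.1193·d_A = (-7.3558,17.1110)
T_B = V + ((C−V)·d_B)·d_B = V + 8.1193·d_B = (4.5296,21.5447)
sweep = 180° − θ = 77.2606°

center=(1.3609,11.8916) T_A=(-7.3558,17.1110) T_B=(4.5296,21.5447) sweep=77.2606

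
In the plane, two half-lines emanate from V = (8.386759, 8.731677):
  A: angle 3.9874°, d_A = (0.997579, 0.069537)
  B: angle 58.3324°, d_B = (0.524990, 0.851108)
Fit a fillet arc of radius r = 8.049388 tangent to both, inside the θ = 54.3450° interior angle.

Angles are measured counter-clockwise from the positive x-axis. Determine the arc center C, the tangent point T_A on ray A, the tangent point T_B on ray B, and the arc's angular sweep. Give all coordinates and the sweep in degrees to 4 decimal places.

bisector direction at 31.1599° = (0.855727,0.517428)
center distance |VC| = r/sin(θ/2) = 8.049388/sin(27.1725°) = 17.626230
C = V + |VC|·bis = (23.4700,17.8520)
T_A = V + ((C−V)·d_A)·d_A = V + 15.6809·d_A = (24.0297,9.8221)
T_B = V + ((C−V)·d_B)·d_B = V + 15.6809·d_B = (16.6191,22.0778)
sweep = 180° − θ = 125.6550°

center=(23.4700,17.8520) T_A=(24.0297,9.8221) T_B=(16.6191,22.0778) sweep=125.6550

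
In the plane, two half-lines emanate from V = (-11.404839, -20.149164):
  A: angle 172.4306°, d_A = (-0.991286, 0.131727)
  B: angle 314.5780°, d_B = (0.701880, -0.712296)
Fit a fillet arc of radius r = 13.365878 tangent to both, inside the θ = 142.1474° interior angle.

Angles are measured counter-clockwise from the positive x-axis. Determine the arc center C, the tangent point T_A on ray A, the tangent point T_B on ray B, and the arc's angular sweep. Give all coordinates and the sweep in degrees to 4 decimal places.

bisector direction at 243.5043° = (-0.446131,-0.894968)
center distance |VC| = r/sin(θ/2) = 13.365878/sin(71.0737°) = 14.129782
C = V + |VC|·bis = (-17.7086,-32.7949)
T_A = V + ((C−V)·d_A)·d_A = V + 4.5830·d_A = (-15.9479,-19.5455)
T_B = V + ((C−V)·d_B)·d_B = V + 4.5830·d_B = (-8.1881,-23.4136)
sweep = 180° − θ = 37.8526°

center=(-17.7086,-32.7949) T_A=(-15.9479,-19.5455) T_B=(-8.1881,-23.4136) sweep=37.8526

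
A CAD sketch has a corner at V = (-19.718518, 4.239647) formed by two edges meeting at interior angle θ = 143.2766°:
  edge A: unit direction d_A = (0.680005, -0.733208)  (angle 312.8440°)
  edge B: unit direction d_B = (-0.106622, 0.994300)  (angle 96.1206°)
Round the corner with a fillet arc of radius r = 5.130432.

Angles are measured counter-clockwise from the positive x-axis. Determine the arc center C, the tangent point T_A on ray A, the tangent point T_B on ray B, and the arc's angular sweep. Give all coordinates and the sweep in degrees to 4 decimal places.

center=(-14.7989,6.4798) T_A=(-18.5606,2.9911) T_B=(-19.9001,5.9328) sweep=36.7234

bisector direction at 24.4823° = (0.910089,0.414412)
center distance |VC| = r/sin(θ/2) = 5.130432/sin(71.6383°) = 5.405651
C = V + |VC|·bis = (-14.7989,6.4798)
T_A = V + ((C−V)·d_A)·d_A = V + 1.7029·d_A = (-18.5606,2.9911)
T_B = V + ((C−V)·d_B)·d_B = V + 1.7029·d_B = (-19.9001,5.9328)
sweep = 180° − θ = 36.7234°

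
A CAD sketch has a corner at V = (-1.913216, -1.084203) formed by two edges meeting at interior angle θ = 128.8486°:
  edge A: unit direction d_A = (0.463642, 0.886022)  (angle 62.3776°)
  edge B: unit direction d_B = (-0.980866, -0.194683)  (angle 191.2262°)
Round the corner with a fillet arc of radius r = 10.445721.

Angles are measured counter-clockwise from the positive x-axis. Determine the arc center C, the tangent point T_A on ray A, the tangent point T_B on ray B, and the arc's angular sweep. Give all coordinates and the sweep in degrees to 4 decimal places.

center=(-8.8505,8.1884) T_A=(0.4047,3.3453) T_B=(-6.8169,-2.0575) sweep=51.1514

bisector direction at 126.8019° = (-0.599050,0.800712)
center distance |VC| = r/sin(θ/2) = 10.445721/sin(64.4243°) = 11.580420
C = V + |VC|·bis = (-8.8505,8.1884)
T_A = V + ((C−V)·d_A)·d_A = V + 4.9993·d_A = (0.4047,3.3453)
T_B = V + ((C−V)·d_B)·d_B = V + 4.9993·d_B = (-6.8169,-2.0575)
sweep = 180° − θ = 51.1514°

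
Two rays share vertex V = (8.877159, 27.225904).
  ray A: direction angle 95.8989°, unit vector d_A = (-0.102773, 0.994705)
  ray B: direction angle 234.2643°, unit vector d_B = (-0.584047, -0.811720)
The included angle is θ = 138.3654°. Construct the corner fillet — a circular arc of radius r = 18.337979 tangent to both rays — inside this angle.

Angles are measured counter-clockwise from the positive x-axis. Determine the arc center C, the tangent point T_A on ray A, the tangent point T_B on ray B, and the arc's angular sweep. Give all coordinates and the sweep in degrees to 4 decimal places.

center=(-10.0803,32.2766) T_A=(8.1606,34.1613) T_B=(4.8050,21.5664) sweep=41.6346

bisector direction at 165.0816° = (-0.966293,0.257443)
center distance |VC| = r/sin(θ/2) = 18.337979/sin(69.1827°) = 19.618720
C = V + |VC|·bis = (-10.0803,32.2766)
T_A = V + ((C−V)·d_A)·d_A = V + 6.9723·d_A = (8.1606,34.1613)
T_B = V + ((C−V)·d_B)·d_B = V + 6.9723·d_B = (4.8050,21.5664)
sweep = 180° − θ = 41.6346°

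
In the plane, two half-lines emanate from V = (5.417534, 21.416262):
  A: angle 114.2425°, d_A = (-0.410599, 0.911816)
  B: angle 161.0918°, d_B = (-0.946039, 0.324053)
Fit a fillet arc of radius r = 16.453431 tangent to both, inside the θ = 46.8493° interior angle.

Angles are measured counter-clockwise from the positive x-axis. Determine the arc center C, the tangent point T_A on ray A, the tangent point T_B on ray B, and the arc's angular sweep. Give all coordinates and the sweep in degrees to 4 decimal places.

center=(-25.1782,49.2883) T_A=(-10.1757,56.0441) T_B=(-30.5100,33.7228) sweep=133.1507

bisector direction at 137.6672° = (-0.739245,0.673436)
center distance |VC| = r/sin(θ/2) = 16.453431/sin(23.4246°) = 41.387834
C = V + |VC|·bis = (-25.1782,49.2883)
T_A = V + ((C−V)·d_A)·d_A = V + 37.9768·d_A = (-10.1757,56.0441)
T_B = V + ((C−V)·d_B)·d_B = V + 37.9768·d_B = (-30.5100,33.7228)
sweep = 180° − θ = 133.1507°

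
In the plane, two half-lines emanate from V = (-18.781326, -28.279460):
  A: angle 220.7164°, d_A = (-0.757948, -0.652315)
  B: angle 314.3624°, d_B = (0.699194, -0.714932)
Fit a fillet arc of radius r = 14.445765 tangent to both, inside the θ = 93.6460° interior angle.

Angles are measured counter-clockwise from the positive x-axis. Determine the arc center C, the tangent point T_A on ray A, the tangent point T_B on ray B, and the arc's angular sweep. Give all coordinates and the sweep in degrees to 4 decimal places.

bisector direction at 267.5394° = (-0.042932,-0.999078)
center distance |VC| = r/sin(θ/2) = 14.445765/sin(46.8230°) = 19.809251
C = V + |VC|·bis = (-19.6318,-48.0704)
T_A = V + ((C−V)·d_A)·d_A = V + 13.5546·d_A = (-29.0550,-37.1213)
T_B = V + ((C−V)·d_B)·d_B = V + 13.5546·d_B = (-9.3040,-37.9700)
sweep = 180° − θ = 86.3540°

center=(-19.6318,-48.0704) T_A=(-29.0550,-37.1213) T_B=(-9.3040,-37.9700) sweep=86.3540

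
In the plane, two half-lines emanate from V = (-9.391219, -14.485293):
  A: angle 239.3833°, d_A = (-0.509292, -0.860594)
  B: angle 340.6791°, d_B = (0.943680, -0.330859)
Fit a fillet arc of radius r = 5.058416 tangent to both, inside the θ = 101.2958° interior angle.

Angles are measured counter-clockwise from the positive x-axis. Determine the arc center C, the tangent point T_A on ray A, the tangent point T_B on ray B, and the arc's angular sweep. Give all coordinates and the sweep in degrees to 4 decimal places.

center=(-7.1505,-20.6312) T_A=(-11.5037,-18.0550) T_B=(-5.4769,-15.8577) sweep=78.7042

bisector direction at 290.0312° = (0.342532,-0.939506)
center distance |VC| = r/sin(θ/2) = 5.058416/sin(50.6479°) = 6.541642
C = V + |VC|·bis = (-7.1505,-20.6312)
T_A = V + ((C−V)·d_A)·d_A = V + 4.1480·d_A = (-11.5037,-18.0550)
T_B = V + ((C−V)·d_B)·d_B = V + 4.1480·d_B = (-5.4769,-15.8577)
sweep = 180° − θ = 78.7042°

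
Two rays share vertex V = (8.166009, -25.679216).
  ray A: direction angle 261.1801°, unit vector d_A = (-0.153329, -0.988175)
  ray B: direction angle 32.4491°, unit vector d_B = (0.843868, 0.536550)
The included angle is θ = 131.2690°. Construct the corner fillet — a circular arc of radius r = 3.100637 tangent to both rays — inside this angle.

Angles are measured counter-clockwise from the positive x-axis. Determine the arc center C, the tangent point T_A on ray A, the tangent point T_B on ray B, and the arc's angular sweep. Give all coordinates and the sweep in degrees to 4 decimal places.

center=(11.0147,-27.5423) T_A=(7.9507,-27.0669) T_B=(9.3510,-24.9258) sweep=48.7310

bisector direction at 326.8146° = (0.836904,-0.547350)
center distance |VC| = r/sin(θ/2) = 3.100637/sin(65.6345°) = 3.403806
C = V + |VC|·bis = (11.0147,-27.5423)
T_A = V + ((C−V)·d_A)·d_A = V + 1.4043·d_A = (7.9507,-27.0669)
T_B = V + ((C−V)·d_B)·d_B = V + 1.4043·d_B = (9.3510,-24.9258)
sweep = 180° − θ = 48.7310°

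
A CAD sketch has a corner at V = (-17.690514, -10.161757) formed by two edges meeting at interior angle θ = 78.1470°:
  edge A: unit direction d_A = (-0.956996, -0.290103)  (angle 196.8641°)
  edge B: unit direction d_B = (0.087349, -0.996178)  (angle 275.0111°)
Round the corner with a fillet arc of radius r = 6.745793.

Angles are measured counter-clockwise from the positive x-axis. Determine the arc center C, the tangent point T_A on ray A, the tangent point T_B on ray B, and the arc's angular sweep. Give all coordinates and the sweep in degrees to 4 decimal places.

center=(-23.6848,-19.0278) T_A=(-25.6418,-12.5721) T_B=(-16.9648,-18.4385) sweep=101.8530

bisector direction at 235.9376° = (-0.560095,-0.828428)
center distance |VC| = r/sin(θ/2) = 6.745793/sin(39.0735°) = 10.702226
C = V + |VC|·bis = (-23.6848,-19.0278)
T_A = V + ((C−V)·d_A)·d_A = V + 8.3085·d_A = (-25.6418,-12.5721)
T_B = V + ((C−V)·d_B)·d_B = V + 8.3085·d_B = (-16.9648,-18.4385)
sweep = 180° − θ = 101.8530°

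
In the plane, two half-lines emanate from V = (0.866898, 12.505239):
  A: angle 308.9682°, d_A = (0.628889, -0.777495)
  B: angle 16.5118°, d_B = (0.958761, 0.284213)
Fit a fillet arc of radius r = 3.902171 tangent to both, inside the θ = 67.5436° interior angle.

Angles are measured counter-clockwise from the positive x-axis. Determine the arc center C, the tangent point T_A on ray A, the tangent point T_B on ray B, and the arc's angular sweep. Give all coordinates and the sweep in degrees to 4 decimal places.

bisector direction at 342.7400° = (0.954968,-0.296708)
center distance |VC| = r/sin(θ/2) = 3.902171/sin(33.7718°) = 7.019725
C = V + |VC|·bis = (7.5705,10.4224)
T_A = V + ((C−V)·d_A)·d_A = V + 5.8352·d_A = (4.5366,7.9684)
T_B = V + ((C−V)·d_B)·d_B = V + 5.8352·d_B = (6.4615,14.1637)
sweep = 180° − θ = 112.4564°

center=(7.5705,10.4224) T_A=(4.5366,7.9684) T_B=(6.4615,14.1637) sweep=112.4564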